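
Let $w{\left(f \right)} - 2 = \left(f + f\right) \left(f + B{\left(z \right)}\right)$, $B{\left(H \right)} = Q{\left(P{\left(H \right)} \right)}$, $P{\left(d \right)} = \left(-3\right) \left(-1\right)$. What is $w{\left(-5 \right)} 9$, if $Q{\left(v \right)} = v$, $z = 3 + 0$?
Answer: $198$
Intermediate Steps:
$P{\left(d \right)} = 3$
$z = 3$
$B{\left(H \right)} = 3$
$w{\left(f \right)} = 2 + 2 f \left(3 + f\right)$ ($w{\left(f \right)} = 2 + \left(f + f\right) \left(f + 3\right) = 2 + 2 f \left(3 + f\right)$)
$w{\left(-5 \right)} 9 = \left(2 + 2 \left(-5\right)^{2} + 6 \left(-5\right)\right) 9 = \left(2 + 2 \cdot 25 - 30\right) 9 = \left(2 + 50 - 30\right) 9 = 22 \cdot 9 = 198$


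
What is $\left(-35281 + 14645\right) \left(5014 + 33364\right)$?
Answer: $-791968408$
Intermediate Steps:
$\left(-35281 + 14645\right) \left(5014 + 33364\right) = \left(-20636\right) 38378 = -791968408$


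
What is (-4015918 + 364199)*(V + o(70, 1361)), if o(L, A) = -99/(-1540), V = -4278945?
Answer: 2187570633038229/140 ≈ 1.5626e+13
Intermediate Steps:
o(L, A) = 9/140 (o(L, A) = -99*(-1/1540) = 9/140)
(-4015918 + 364199)*(V + o(70, 1361)) = (-4015918 + 364199)*(-4278945 + 9/140) = -3651719*(-599052291/140) = 2187570633038229/140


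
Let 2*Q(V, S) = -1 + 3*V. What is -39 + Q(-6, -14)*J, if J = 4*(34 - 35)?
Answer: -1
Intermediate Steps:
Q(V, S) = -½ + 3*V/2 (Q(V, S) = (-1 + 3*V)/2 = -½ + 3*V/2)
J = -4 (J = 4*(-1) = -4)
-39 + Q(-6, -14)*J = -39 + (-½ + (3/2)*(-6))*(-4) = -39 + (-½ - 9)*(-4) = -39 - 19/2*(-4) = -39 + 38 = -1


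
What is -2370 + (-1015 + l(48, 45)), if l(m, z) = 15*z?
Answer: -2710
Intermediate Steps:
-2370 + (-1015 + l(48, 45)) = -2370 + (-1015 + 15*45) = -2370 + (-1015 + 675) = -2370 - 340 = -2710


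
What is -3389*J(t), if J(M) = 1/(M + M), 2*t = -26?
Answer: 3389/26 ≈ 130.35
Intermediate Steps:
t = -13 (t = (½)*(-26) = -13)
J(M) = 1/(2*M)
-3389*J(t) = -3389/(2*(-13)) = -3389*(-1)/(2*13) = -3389*(-1/26) = 3389/26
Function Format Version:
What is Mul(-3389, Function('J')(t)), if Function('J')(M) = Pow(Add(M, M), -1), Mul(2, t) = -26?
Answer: Rational(3389, 26) ≈ 130.35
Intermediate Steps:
t = -13 (t = Mul(Rational(1, 2), -26) = -13)
Function('J')(M) = Mul(Rational(1, 2), Pow(M, -1)) (Function('J')(M) = Pow(Mul(2, M), -1) = Mul(Rational(1, 2), Pow(M, -1)))
Mul(-3389, Function('J')(t)) = Mul(-3389, Mul(Rational(1, 2), Pow(-13, -1))) = Mul(-3389, Mul(Rational(1, 2), Rational(-1, 13))) = Mul(-3389, Rational(-1, 26)) = Rational(3389, 26)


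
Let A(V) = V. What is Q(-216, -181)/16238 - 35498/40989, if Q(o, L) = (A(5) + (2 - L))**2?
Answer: 436149346/332789691 ≈ 1.3106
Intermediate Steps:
Q(o, L) = (7 - L)**2 (Q(o, L) = (5 + (2 - L))**2 = (7 - L)**2)
Q(-216, -181)/16238 - 35498/40989 = (7 - 1*(-181))**2/16238 - 35498/40989 = (7 + 181)**2*(1/16238) - 35498*1/40989 = 188**2*(1/16238) - 35498/40989 = 35344*(1/16238) - 35498/40989 = 17672/8119 - 35498/40989 = 436149346/332789691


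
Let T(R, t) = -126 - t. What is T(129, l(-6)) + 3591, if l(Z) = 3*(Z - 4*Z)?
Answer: 3411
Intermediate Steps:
l(Z) = -9*Z (l(Z) = 3*(-3*Z) = -9*Z)
T(129, l(-6)) + 3591 = (-126 - (-9)*(-6)) + 3591 = (-126 - 1*54) + 3591 = (-126 - 54) + 3591 = -180 + 3591 = 3411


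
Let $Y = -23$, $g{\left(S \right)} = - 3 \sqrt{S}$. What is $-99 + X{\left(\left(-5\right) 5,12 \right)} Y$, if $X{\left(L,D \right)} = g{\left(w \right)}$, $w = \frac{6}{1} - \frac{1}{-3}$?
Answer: $-99 + 23 \sqrt{57} \approx 74.646$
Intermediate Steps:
$w = \frac{19}{3}$ ($w = 6 \cdot 1 - - \frac{1}{3} = 6 + \frac{1}{3} = \frac{19}{3} \approx 6.3333$)
$X{\left(L,D \right)} = - \sqrt{57}$ ($X{\left(L,D \right)} = - 3 \sqrt{\frac{19}{3}} = - 3 \frac{\sqrt{57}}{3} = - \sqrt{57}$)
$-99 + X{\left(\left(-5\right) 5,12 \right)} Y = -99 + - \sqrt{57} \left(-23\right) = -99 + 23 \sqrt{57}$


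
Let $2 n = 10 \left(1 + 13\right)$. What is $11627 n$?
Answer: $813890$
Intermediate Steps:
$n = 70$ ($n = \frac{10 \left(1 + 13\right)}{2} = \frac{10 \cdot 14}{2} = \frac{1}{2} \cdot 140 = 70$)
$11627 n = 11627 \cdot 70 = 813890$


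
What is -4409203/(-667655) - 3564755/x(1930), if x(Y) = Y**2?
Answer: 8384366421/1484745140 ≈ 5.6470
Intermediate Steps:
-4409203/(-667655) - 3564755/x(1930) = -4409203/(-667655) - 3564755/(1930**2) = -4409203*(-1/667655) - 3564755/3724900 = 65809/9965 - 3564755*1/3724900 = 65809/9965 - 712951/744980 = 8384366421/1484745140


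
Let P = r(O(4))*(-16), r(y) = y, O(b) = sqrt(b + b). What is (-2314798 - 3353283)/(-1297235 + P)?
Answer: 7352833056035/1682818643177 - 181378592*sqrt(2)/1682818643177 ≈ 4.3692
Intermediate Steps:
O(b) = sqrt(2)*sqrt(b) (O(b) = sqrt(2*b) = sqrt(2)*sqrt(b))
P = -32*sqrt(2) (P = (sqrt(2)*sqrt(4))*(-16) = (sqrt(2)*2)*(-16) = (2*sqrt(2))*(-16) = -32*sqrt(2) ≈ -45.255)
(-2314798 - 3353283)/(-1297235 + P) = (-2314798 - 3353283)/(-1297235 - 32*sqrt(2)) = -5668081/(-1297235 - 32*sqrt(2))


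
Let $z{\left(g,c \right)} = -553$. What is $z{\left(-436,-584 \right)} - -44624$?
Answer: $44071$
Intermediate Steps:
$z{\left(-436,-584 \right)} - -44624 = -553 - -44624 = -553 + 44624 = 44071$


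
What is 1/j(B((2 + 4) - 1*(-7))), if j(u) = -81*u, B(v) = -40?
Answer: 1/3240 ≈ 0.00030864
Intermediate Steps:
1/j(B((2 + 4) - 1*(-7))) = 1/(-81*(-40)) = 1/3240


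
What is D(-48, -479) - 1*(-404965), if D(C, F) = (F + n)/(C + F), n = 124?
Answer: 213416910/527 ≈ 4.0497e+5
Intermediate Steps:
D(C, F) = (124 + F)/(C + F) (D(C, F) = (F + 124)/(C + F) = (124 + F)/(C + F))
D(-48, -479) - 1*(-404965) = (124 - 479)/(-48 - 479) - 1*(-404965) = -355/(-527) + 404965 = -1/527*(-355) + 404965 = 355/527 + 404965 = 213416910/527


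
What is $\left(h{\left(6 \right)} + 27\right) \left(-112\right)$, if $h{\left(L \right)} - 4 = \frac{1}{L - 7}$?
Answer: $-3360$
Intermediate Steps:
$h{\left(L \right)} = 4 + \frac{1}{-7 + L}$ ($h{\left(L \right)} = 4 + \frac{1}{L - 7} = 4 + \frac{1}{-7 + L}$)
$\left(h{\left(6 \right)} + 27\right) \left(-112\right) = \left(\frac{-27 + 4 \cdot 6}{-7 + 6} + 27\right) \left(-112\right) = \left(\frac{-27 + 24}{-1} + 27\right) \left(-112\right) = \left(\left(-1\right) \left(-3\right) + 27\right) \left(-112\right) = \left(3 + 27\right) \left(-112\right) = 30 \left(-112\right) = -3360$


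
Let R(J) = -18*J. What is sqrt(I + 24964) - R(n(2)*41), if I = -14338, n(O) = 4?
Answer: 2952 + sqrt(10626) ≈ 3055.1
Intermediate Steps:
sqrt(I + 24964) - R(n(2)*41) = sqrt(-14338 + 24964) - (-18)*4*41 = sqrt(10626) - (-18)*164 = sqrt(10626) - 1*(-2952) = sqrt(10626) + 2952 = 2952 + sqrt(10626)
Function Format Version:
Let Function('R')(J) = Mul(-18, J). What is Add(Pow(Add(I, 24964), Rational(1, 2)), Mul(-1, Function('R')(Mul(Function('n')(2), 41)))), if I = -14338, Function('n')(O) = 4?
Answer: Add(2952, Pow(10626, Rational(1, 2))) ≈ 3055.1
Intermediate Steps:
Add(Pow(Add(I, 24964), Rational(1, 2)), Mul(-1, Function('R')(Mul(Function('n')(2), 41)))) = Add(Pow(Add(-14338, 24964), Rational(1, 2)), Mul(-1, Mul(-18, Mul(4, 41)))) = Add(Pow(10626, Rational(1, 2)), Mul(-1, Mul(-18, 164))) = Add(Pow(10626, Rational(1, 2)), Mul(-1, -2952)) = Add(Pow(10626, Rational(1, 2)), 2952) = Add(2952, Pow(10626, Rational(1, 2)))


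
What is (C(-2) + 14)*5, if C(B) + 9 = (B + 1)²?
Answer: 30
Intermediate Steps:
C(B) = -9 + (1 + B)² (C(B) = -9 + (B + 1)² = -9 + (1 + B)²)
(C(-2) + 14)*5 = ((-9 + (1 - 2)²) + 14)*5 = ((-9 + (-1)²) + 14)*5 = ((-9 + 1) + 14)*5 = (-8 + 14)*5 = 6*5 = 30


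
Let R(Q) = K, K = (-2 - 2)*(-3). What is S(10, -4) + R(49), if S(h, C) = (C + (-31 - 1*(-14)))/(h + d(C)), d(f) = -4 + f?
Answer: 3/2 ≈ 1.5000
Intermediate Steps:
K = 12 (K = -4*(-3) = 12)
R(Q) = 12
S(h, C) = (-17 + C)/(-4 + C + h) (S(h, C) = (C + (-31 - 1*(-14)))/(h + (-4 + C)) = (C + (-31 + 14))/(-4 + C + h) = (C - 17)/(-4 + C + h) = (-17 + C)/(-4 + C + h))
S(10, -4) + R(49) = (-17 - 4)/(-4 - 4 + 10) + 12 = -21/2 + 12 = 3/2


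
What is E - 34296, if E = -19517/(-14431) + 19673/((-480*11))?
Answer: -2613387892583/76195680 ≈ -34298.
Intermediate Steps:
E = -180851303/76195680 (E = -19517*(-1/14431) + 19673/(-5280) = 19517/14431 + 19673*(-1/5280) = 19517/14431 - 19673/5280 = -180851303/76195680 ≈ -2.3735)
E - 34296 = -180851303/76195680 - 34296 = -2613387892583/76195680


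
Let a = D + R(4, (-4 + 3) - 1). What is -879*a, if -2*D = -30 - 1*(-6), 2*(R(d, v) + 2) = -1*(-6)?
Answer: -11427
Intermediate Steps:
R(d, v) = 1 (R(d, v) = -2 + (-1*(-6))/2 = -2 + (½)*6 = -2 + 3 = 1)
D = 12 (D = -(-30 - 1*(-6))/2 = -(-30 + 6)/2 = -½*(-24) = 12)
a = 13 (a = 12 + 1 = 13)
-879*a = -879*13 = -11427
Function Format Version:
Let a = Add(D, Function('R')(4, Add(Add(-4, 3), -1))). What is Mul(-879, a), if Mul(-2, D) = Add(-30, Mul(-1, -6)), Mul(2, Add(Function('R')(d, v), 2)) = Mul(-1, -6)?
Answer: -11427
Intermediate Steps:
Function('R')(d, v) = 1 (Function('R')(d, v) = Add(-2, Mul(Rational(1, 2), Mul(-1, -6))) = Add(-2, Mul(Rational(1, 2), 6)) = Add(-2, 3) = 1)
D = 12 (D = Mul(Rational(-1, 2), Add(-30, Mul(-1, -6))) = Mul(Rational(-1, 2), Add(-30, 6)) = Mul(Rational(-1, 2), -24) = 12)
a = 13 (a = Add(12, 1) = 13)
Mul(-879, a) = Mul(-879, 13) = -11427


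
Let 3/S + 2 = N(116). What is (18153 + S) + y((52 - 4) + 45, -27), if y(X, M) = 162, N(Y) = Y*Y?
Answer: 246410013/13454 ≈ 18315.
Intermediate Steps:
N(Y) = Y**2
S = 3/13454 (S = 3/(-2 + 116**2) = 3/(-2 + 13456) = 3/13454 ≈ 0.00022298)
(18153 + S) + y((52 - 4) + 45, -27) = (18153 + 3/13454) + 162 = 244230465/13454 + 162 = 246410013/13454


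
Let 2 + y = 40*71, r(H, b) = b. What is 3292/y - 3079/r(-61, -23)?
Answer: 4406959/32637 ≈ 135.03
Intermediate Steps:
y = 2838 (y = -2 + 40*71 = -2 + 2840 = 2838)
3292/y - 3079/r(-61, -23) = 3292/2838 - 3079/(-23) = 3292*(1/2838) - 3079*(-1/23) = 1646/1419 + 3079/23 = 4406959/32637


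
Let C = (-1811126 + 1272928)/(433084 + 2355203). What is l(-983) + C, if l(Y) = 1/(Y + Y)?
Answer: -1060885555/5481772242 ≈ -0.19353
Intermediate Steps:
l(Y) = 1/(2*Y)
C = -538198/2788287 ≈ -0.19302
l(-983) + C = (½)/(-983) - 538198/2788287 = (½)*(-1/983) - 538198/2788287 = -1/1966 - 538198/2788287 = -1060885555/5481772242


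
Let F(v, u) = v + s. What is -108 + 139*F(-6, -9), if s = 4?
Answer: -386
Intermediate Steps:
F(v, u) = 4 + v (F(v, u) = v + 4 = 4 + v)
-108 + 139*F(-6, -9) = -108 + 139*(4 - 6) = -108 + 139*(-2) = -108 - 278 = -386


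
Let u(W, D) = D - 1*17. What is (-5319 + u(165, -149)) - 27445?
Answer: -32930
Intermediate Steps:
u(W, D) = -17 + D (u(W, D) = D - 17 = -17 + D)
(-5319 + u(165, -149)) - 27445 = (-5319 + (-17 - 149)) - 27445 = (-5319 - 166) - 27445 = -5485 - 27445 = -32930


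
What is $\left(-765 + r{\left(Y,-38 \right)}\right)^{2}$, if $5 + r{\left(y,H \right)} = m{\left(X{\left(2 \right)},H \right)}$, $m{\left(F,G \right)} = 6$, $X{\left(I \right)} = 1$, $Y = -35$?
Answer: $583696$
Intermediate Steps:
$r{\left(y,H \right)} = 1$ ($r{\left(y,H \right)} = -5 + 6 = 1$)
$\left(-765 + r{\left(Y,-38 \right)}\right)^{2} = \left(-765 + 1\right)^{2} = \left(-764\right)^{2} = 583696$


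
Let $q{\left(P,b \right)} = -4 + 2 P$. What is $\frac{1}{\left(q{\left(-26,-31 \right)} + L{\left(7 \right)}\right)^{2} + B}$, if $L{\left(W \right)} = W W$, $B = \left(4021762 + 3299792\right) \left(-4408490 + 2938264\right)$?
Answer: $- \frac{1}{10764339051155} \approx -9.2899 \cdot 10^{-14}$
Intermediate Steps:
$B = -10764339051204$ ($B = 7321554 \left(-1470226\right) = -10764339051204$)
$L{\left(W \right)} = W^{2}$
$\frac{1}{\left(q{\left(-26,-31 \right)} + L{\left(7 \right)}\right)^{2} + B} = \frac{1}{\left(\left(-4 + 2 \left(-26\right)\right) + 7^{2}\right)^{2} - 10764339051204} = \frac{1}{\left(\left(-4 - 52\right) + 49\right)^{2} - 10764339051204} = \frac{1}{\left(-56 + 49\right)^{2} - 10764339051204} = \frac{1}{\left(-7\right)^{2} - 10764339051204} = \frac{1}{49 - 10764339051204} = \frac{1}{-10764339051155} = - \frac{1}{10764339051155}$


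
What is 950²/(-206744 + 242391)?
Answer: 902500/35647 ≈ 25.318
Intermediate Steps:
950²/(-206744 + 242391) = 902500/35647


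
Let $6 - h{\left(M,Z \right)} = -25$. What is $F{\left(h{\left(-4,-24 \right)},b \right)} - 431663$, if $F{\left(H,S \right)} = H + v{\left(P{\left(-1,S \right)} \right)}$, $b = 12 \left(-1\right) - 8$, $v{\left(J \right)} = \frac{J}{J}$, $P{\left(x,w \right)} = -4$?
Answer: $-431631$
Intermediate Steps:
$v{\left(J \right)} = 1$
$h{\left(M,Z \right)} = 31$ ($h{\left(M,Z \right)} = 6 - -25 = 6 + 25 = 31$)
$b = -20$ ($b = -12 - 8 = -20$)
$F{\left(H,S \right)} = 1 + H$ ($F{\left(H,S \right)} = H + 1 = 1 + H$)
$F{\left(h{\left(-4,-24 \right)},b \right)} - 431663 = \left(1 + 31\right) - 431663 = 32 - 431663 = -431631$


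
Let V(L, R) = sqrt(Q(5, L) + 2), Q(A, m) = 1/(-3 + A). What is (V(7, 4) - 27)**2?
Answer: (54 - sqrt(10))**2/4 ≈ 646.12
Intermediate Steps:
V(L, R) = sqrt(10)/2 (V(L, R) = sqrt(1/(-3 + 5) + 2) = sqrt(1/2 + 2) = sqrt(5/2) = sqrt(10)/2)
(V(7, 4) - 27)**2 = (sqrt(10)/2 - 27)**2 = (-27 + sqrt(10)/2)**2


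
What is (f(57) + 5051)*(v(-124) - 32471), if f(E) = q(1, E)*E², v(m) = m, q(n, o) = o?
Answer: -6201003180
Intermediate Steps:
f(E) = E³ (f(E) = E*E² = E³)
(f(57) + 5051)*(v(-124) - 32471) = (57³ + 5051)*(-124 - 32471) = (185193 + 5051)*(-32595) = 190244*(-32595) = -6201003180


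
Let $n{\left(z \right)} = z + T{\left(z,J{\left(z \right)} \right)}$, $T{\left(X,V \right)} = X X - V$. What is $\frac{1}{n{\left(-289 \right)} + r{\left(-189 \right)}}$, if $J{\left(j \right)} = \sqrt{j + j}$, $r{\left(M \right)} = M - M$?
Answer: $\frac{144}{11985409} + \frac{i \sqrt{2}}{407503906} \approx 1.2015 \cdot 10^{-5} + 3.4704 \cdot 10^{-9} i$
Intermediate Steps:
$r{\left(M \right)} = 0$
$J{\left(j \right)} = \sqrt{2} \sqrt{j}$ ($J{\left(j \right)} = \sqrt{2 j} = \sqrt{2} \sqrt{j}$)
$T{\left(X,V \right)} = X^{2} - V$
$n{\left(z \right)} = z + z^{2} - \sqrt{2} \sqrt{z}$ ($n{\left(z \right)} = z - \left(- z^{2} + \sqrt{2} \sqrt{z}\right) = z + z^{2} - \sqrt{2} \sqrt{z}$)
$\frac{1}{n{\left(-289 \right)} + r{\left(-189 \right)}} = \frac{1}{\left(-289 + \left(-289\right)^{2} - \sqrt{2} \sqrt{-289}\right) + 0} = \frac{1}{\left(-289 + 83521 - \sqrt{2} \cdot 17 i\right) + 0} = \frac{1}{\left(-289 + 83521 - 17 i \sqrt{2}\right) + 0} = \frac{1}{\left(83232 - 17 i \sqrt{2}\right) + 0} = \frac{1}{83232 - 17 i \sqrt{2}}$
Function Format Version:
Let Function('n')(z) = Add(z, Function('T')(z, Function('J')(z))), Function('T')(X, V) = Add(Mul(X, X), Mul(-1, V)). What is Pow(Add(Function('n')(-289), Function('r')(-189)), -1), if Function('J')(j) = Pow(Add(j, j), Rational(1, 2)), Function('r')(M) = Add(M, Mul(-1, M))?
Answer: Add(Rational(144, 11985409), Mul(Rational(1, 407503906), I, Pow(2, Rational(1, 2)))) ≈ Add(1.2015e-5, Mul(3.4704e-9, I))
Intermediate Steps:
Function('r')(M) = 0
Function('J')(j) = Mul(Pow(2, Rational(1, 2)), Pow(j, Rational(1, 2))) (Function('J')(j) = Pow(Mul(2, j), Rational(1, 2)) = Mul(Pow(2, Rational(1, 2)), Pow(j, Rational(1, 2))))
Function('T')(X, V) = Add(Pow(X, 2), Mul(-1, V))
Function('n')(z) = Add(z, Pow(z, 2), Mul(-1, Pow(2, Rational(1, 2)), Pow(z, Rational(1, 2)))) (Function('n')(z) = Add(z, Add(Pow(z, 2), Mul(-1, Mul(Pow(2, Rational(1, 2)), Pow(z, Rational(1, 2)))))) = Add(z, Add(Pow(z, 2), Mul(-1, Pow(2, Rational(1, 2)), Pow(z, Rational(1, 2))))) = Add(z, Pow(z, 2), Mul(-1, Pow(2, Rational(1, 2)), Pow(z, Rational(1, 2)))))
Pow(Add(Function('n')(-289), Function('r')(-189)), -1) = Pow(Add(Add(-289, Pow(-289, 2), Mul(-1, Pow(2, Rational(1, 2)), Pow(-289, Rational(1, 2)))), 0), -1) = Pow(Add(Add(-289, 83521, Mul(-1, Pow(2, Rational(1, 2)), Mul(17, I))), 0), -1) = Pow(Add(Add(-289, 83521, Mul(-17, I, Pow(2, Rational(1, 2)))), 0), -1) = Pow(Add(Add(83232, Mul(-17, I, Pow(2, Rational(1, 2)))), 0), -1) = Pow(Add(83232, Mul(-17, I, Pow(2, Rational(1, 2)))), -1)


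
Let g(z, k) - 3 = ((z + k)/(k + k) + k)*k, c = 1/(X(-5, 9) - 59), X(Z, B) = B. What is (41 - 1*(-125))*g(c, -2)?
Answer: 49717/50 ≈ 994.34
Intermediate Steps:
c = -1/50 (c = 1/(9 - 59) = 1/(-50) = -1/50 ≈ -0.020000)
g(z, k) = 3 + k*(k + (k + z)/(2*k)) (g(z, k) = 3 + ((z + k)/(k + k) + k)*k = 3 + ((k + z)/((2*k)) + k)*k = 3 + ((k + z)*(1/(2*k)) + k)*k = 3 + ((k + z)/(2*k) + k)*k = 3 + (k + (k + z)/(2*k))*k = 3 + k*(k + (k + z)/(2*k)))
(41 - 1*(-125))*g(c, -2) = (41 - 1*(-125))*(3 + (-2)**2 + (1/2)*(-2) + (1/2)*(-1/50)) = (41 + 125)*(3 + 4 - 1 - 1/100) = 166*(599/100) = 49717/50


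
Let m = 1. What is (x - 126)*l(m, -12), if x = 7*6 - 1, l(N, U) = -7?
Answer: 595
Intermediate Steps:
x = 41 (x = 42 - 1 = 41)
(x - 126)*l(m, -12) = (41 - 126)*(-7) = -85*(-7) = 595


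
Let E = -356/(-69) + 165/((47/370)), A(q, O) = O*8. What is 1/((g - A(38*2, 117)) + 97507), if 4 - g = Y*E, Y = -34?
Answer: 3243/456984913 ≈ 7.0965e-6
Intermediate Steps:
A(q, O) = 8*O
E = 4229182/3243 (E = -356*(-1/69) + 165/((47*(1/370))) = 356/69 + 165/(47/370) = 356/69 + 165*(370/47) = 356/69 + 61050/47 = 4229182/3243 ≈ 1304.1)
g = 143805160/3243 (g = 4 - (-34)*4229182/3243 = 4 - 1*(-143792188/3243) = 4 + 143792188/3243 = 143805160/3243 ≈ 44343.)
1/((g - A(38*2, 117)) + 97507) = 1/((143805160/3243 - 8*117) + 97507) = 1/((143805160/3243 - 1*936) + 97507) = 1/((143805160/3243 - 936) + 97507) = 1/(140769712/3243 + 97507) = 1/(456984913/3243) = 3243/456984913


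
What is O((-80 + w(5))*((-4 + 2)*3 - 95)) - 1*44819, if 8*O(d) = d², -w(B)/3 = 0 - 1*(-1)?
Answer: 69916137/8 ≈ 8.7395e+6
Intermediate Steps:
w(B) = -3 (w(B) = -3*(0 - 1*(-1)) = -3*(0 + 1) = -3*1 = -3)
O(d) = d²/8
O((-80 + w(5))*((-4 + 2)*3 - 95)) - 1*44819 = ((-80 - 3)*((-4 + 2)*3 - 95))²/8 - 1*44819 = (-83*(-2*3 - 95))²/8 - 44819 = (-83*(-6 - 95))²/8 - 44819 = (-83*(-101))²/8 - 44819 = (⅛)*8383² - 44819 = (⅛)*70274689 - 44819 = 70274689/8 - 44819 = 69916137/8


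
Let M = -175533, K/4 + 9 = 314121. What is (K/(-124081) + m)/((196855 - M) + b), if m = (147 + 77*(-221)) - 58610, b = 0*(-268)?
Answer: -2341722582/11551568857 ≈ -0.20272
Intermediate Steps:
K = 1256448 (K = -36 + 4*314121 = -36 + 1256484 = 1256448)
b = 0
m = -75480 (m = (147 - 17017) - 58610 = -16870 - 58610 = -75480)
(K/(-124081) + m)/((196855 - M) + b) = (1256448/(-124081) - 75480)/((196855 - 1*(-175533)) + 0) = (1256448*(-1/124081) - 75480)/((196855 + 175533) + 0) = (-1256448/124081 - 75480)/(372388 + 0) = -9366890328/124081/372388 = -9366890328/124081*1/372388 = -2341722582/11551568857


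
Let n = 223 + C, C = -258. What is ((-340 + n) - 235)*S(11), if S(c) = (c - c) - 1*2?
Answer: 1220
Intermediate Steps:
n = -35 (n = 223 - 258 = -35)
S(c) = -2 (S(c) = 0 - 2 = -2)
((-340 + n) - 235)*S(11) = ((-340 - 35) - 235)*(-2) = (-375 - 235)*(-2) = -610*(-2) = 1220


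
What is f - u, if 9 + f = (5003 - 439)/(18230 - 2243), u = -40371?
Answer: 645271858/15987 ≈ 40362.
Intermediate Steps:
f = -139319/15987 (f = -9 + (5003 - 439)/(18230 - 2243) = -9 + 4564/15987 = -139319/15987 ≈ -8.7145)
f - u = -139319/15987 - 1*(-40371) = -139319/15987 + 40371 = 645271858/15987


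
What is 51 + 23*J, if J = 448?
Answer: 10355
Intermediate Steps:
51 + 23*J = 51 + 23*448 = 51 + 10304 = 10355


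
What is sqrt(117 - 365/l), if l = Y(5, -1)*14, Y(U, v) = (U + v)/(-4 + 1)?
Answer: sqrt(107058)/28 ≈ 11.686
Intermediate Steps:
Y(U, v) = -U/3 - v/3 (Y(U, v) = (U + v)/(-3) = (U + v)*(-1/3) = -U/3 - v/3)
l = -56/3 (l = (-1/3*5 - 1/3*(-1))*14 = (-5/3 + 1/3)*14 = -4/3*14 = -56/3 ≈ -18.667)
sqrt(117 - 365/l) = sqrt(117 - 365/(-56/3)) = sqrt(117 - 365*(-3/56)) = sqrt(117 + 1095/56) = sqrt(7647/56) = sqrt(107058)/28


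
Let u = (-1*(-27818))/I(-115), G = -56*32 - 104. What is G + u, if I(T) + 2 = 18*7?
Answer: -103643/62 ≈ -1671.7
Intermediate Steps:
I(T) = 124 (I(T) = -2 + 18*7 = -2 + 126 = 124)
G = -1896 (G = -1792 - 104 = -1896)
u = 13909/62 (u = -1*(-27818)/124 = 27818*(1/124) = 13909/62 ≈ 224.34)
G + u = -1896 + 13909/62 = -103643/62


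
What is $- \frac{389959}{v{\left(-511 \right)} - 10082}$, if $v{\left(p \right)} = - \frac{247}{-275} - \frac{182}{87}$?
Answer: $\frac{9329769075}{241240411} \approx 38.674$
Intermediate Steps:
$v{\left(p \right)} = - \frac{28561}{23925}$ ($v{\left(p \right)} = \left(-247\right) \left(- \frac{1}{275}\right) - \frac{182}{87} = \frac{247}{275} - \frac{182}{87} = - \frac{28561}{23925}$)
$- \frac{389959}{v{\left(-511 \right)} - 10082} = - \frac{389959}{- \frac{28561}{23925} - 10082} = - \frac{389959}{- \frac{241240411}{23925}} = \left(-389959\right) \left(- \frac{23925}{241240411}\right) = \frac{9329769075}{241240411}$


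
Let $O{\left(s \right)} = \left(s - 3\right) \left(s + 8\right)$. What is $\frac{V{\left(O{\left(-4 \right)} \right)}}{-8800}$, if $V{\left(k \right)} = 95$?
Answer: $- \frac{19}{1760} \approx -0.010795$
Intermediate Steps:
$O{\left(s \right)} = \left(-3 + s\right) \left(8 + s\right)$
$\frac{V{\left(O{\left(-4 \right)} \right)}}{-8800} = \frac{95}{-8800} = 95 \left(- \frac{1}{8800}\right) = - \frac{19}{1760}$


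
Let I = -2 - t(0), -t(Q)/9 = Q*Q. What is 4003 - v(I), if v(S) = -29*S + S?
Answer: 3947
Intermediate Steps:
t(Q) = -9*Q**2 (t(Q) = -9*Q*Q = -9*Q**2)
I = -2 (I = -2 - (-9)*0**2 = -2 - (-9)*0 = -2 - 1*0 = -2 + 0 = -2)
v(S) = -28*S
4003 - v(I) = 4003 - (-28)*(-2) = 4003 - 1*56 = 4003 - 56 = 3947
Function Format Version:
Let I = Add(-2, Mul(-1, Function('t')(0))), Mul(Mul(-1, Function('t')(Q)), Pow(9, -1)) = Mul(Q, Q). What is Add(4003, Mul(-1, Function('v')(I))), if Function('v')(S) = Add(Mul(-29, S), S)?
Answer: 3947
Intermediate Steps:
Function('t')(Q) = Mul(-9, Pow(Q, 2)) (Function('t')(Q) = Mul(-9, Mul(Q, Q)) = Mul(-9, Pow(Q, 2)))
I = -2 (I = Add(-2, Mul(-1, Mul(-9, Pow(0, 2)))) = Add(-2, Mul(-1, Mul(-9, 0))) = Add(-2, Mul(-1, 0)) = Add(-2, 0) = -2)
Function('v')(S) = Mul(-28, S)
Add(4003, Mul(-1, Function('v')(I))) = Add(4003, Mul(-1, Mul(-28, -2))) = Add(4003, Mul(-1, 56)) = Add(4003, -56) = 3947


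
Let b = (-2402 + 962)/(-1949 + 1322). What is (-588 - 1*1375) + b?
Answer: -409787/209 ≈ -1960.7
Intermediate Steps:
b = 480/209 (b = -1440/(-627) = -1440*(-1/627) = 480/209 ≈ 2.2966)
(-588 - 1*1375) + b = (-588 - 1*1375) + 480/209 = (-588 - 1375) + 480/209 = -1963 + 480/209 = -409787/209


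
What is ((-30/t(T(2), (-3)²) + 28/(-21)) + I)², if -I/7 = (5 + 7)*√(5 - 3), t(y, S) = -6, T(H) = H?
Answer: 127129/9 - 616*√2 ≈ 13254.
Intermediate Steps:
I = -84*√2 (I = -7*(5 + 7)*√(5 - 3) = -84*√2 ≈ -118.79)
((-30/t(T(2), (-3)²) + 28/(-21)) + I)² = ((-30/(-6) + 28/(-21)) - 84*√2)² = ((-30*(-⅙) + 28*(-1/21)) - 84*√2)² = ((5 - 4/3) - 84*√2)² = (11/3 - 84*√2)²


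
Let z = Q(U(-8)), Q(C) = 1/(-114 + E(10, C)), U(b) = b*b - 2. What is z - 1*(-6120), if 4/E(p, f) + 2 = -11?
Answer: 9094307/1486 ≈ 6120.0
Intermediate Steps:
U(b) = -2 + b² (U(b) = b² - 2 = -2 + b²)
E(p, f) = -4/13 (E(p, f) = 4/(-2 - 11) = 4/(-13) = 4*(-1/13) = -4/13)
Q(C) = -13/1486 (Q(C) = 1/(-114 - 4/13) = 1/(-1486/13) = -13/1486)
z = -13/1486 ≈ -0.0087483
z - 1*(-6120) = -13/1486 - 1*(-6120) = -13/1486 + 6120 = 9094307/1486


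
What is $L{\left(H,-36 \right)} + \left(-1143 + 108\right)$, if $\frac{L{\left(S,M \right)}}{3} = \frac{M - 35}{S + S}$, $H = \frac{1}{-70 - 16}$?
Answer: $8124$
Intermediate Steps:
$H = - \frac{1}{86}$ ($H = \frac{1}{-86} = - \frac{1}{86} \approx -0.011628$)
$L{\left(S,M \right)} = \frac{3 \left(-35 + M\right)}{2 S}$ ($L{\left(S,M \right)} = 3 \frac{M - 35}{S + S} = 3 \frac{-35 + M}{2 S} = \frac{3 \left(-35 + M\right)}{2 S}$)
$L{\left(H,-36 \right)} + \left(-1143 + 108\right) = \frac{3 \left(-35 - 36\right)}{2 \left(- \frac{1}{86}\right)} + \left(-1143 + 108\right) = \frac{3}{2} \left(-86\right) \left(-71\right) - 1035 = 9159 - 1035 = 8124$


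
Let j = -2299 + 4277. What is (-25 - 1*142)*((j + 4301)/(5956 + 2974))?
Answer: -1048593/8930 ≈ -117.42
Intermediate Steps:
j = 1978
(-25 - 1*142)*((j + 4301)/(5956 + 2974)) = (-25 - 1*142)*((1978 + 4301)/(5956 + 2974)) = (-25 - 142)*(6279/8930) = -1048593/8930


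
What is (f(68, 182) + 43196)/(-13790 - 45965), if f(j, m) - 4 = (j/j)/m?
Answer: -7862401/10875410 ≈ -0.72295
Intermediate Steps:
f(j, m) = 4 + 1/m (f(j, m) = 4 + (j/j)/m = 4 + 1/m)
(f(68, 182) + 43196)/(-13790 - 45965) = ((4 + 1/182) + 43196)/(-13790 - 45965) = ((4 + 1/182) + 43196)/(-59755) = (729/182 + 43196)*(-1/59755) = (7862401/182)*(-1/59755) = -7862401/10875410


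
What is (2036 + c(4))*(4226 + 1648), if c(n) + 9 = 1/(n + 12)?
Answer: 95255721/8 ≈ 1.1907e+7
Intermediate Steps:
c(n) = -9 + 1/(12 + n) (c(n) = -9 + 1/(n + 12) = -9 + 1/(12 + n))
(2036 + c(4))*(4226 + 1648) = (2036 + (-107 - 9*4)/(12 + 4))*(4226 + 1648) = (2036 + (-107 - 36)/16)*5874 = (2036 + (1/16)*(-143))*5874 = (2036 - 143/16)*5874 = (32433/16)*5874 = 95255721/8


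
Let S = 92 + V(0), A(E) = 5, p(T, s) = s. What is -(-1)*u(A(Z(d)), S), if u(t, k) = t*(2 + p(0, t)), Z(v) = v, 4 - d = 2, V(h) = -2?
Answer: 35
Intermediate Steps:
d = 2 (d = 4 - 1*2 = 4 - 2 = 2)
S = 90 (S = 92 - 2 = 90)
u(t, k) = t*(2 + t)
-(-1)*u(A(Z(d)), S) = -(-1)*5*(2 + 5) = -(-1)*5*7 = -(-1)*35 = -1*(-35) = 35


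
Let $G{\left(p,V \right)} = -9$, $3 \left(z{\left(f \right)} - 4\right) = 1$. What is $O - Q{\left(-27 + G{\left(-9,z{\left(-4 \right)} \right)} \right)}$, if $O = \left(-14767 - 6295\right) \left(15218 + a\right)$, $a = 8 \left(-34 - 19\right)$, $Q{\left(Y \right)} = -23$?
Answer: $-311591205$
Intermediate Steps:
$z{\left(f \right)} = \frac{13}{3}$ ($z{\left(f \right)} = 4 + \frac{1}{3} \cdot 1 = 4 + \frac{1}{3} = \frac{13}{3}$)
$a = -424$ ($a = 8 \left(-53\right) = -424$)
$O = -311591228$ ($O = \left(-14767 - 6295\right) \left(15218 - 424\right) = \left(-14767 - 6295\right) 14794 = \left(-21062\right) 14794 = -311591228$)
$O - Q{\left(-27 + G{\left(-9,z{\left(-4 \right)} \right)} \right)} = -311591228 - -23 = -311591228 + 23 = -311591205$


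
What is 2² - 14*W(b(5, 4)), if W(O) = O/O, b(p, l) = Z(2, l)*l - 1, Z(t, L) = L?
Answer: -10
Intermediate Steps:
b(p, l) = -1 + l² (b(p, l) = l*l - 1 = l² - 1 = -1 + l²)
W(O) = 1
2² - 14*W(b(5, 4)) = 2² - 14*1 = 4 - 14 = -10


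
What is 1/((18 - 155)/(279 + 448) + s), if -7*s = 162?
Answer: -5089/118733 ≈ -0.042861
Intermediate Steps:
s = -162/7 (s = -⅐*162 = -162/7 ≈ -23.143)
1/((18 - 155)/(279 + 448) + s) = 1/((18 - 155)/(279 + 448) - 162/7) = 1/(-137/727 - 162/7) = 1/(-118733/5089) = -5089/118733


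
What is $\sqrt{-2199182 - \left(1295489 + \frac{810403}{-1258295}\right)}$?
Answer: $\frac{i \sqrt{5533133615551320890}}{1258295} \approx 1869.4 i$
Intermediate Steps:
$\sqrt{-2199182 - \left(1295489 + \frac{810403}{-1258295}\right)} = \sqrt{-2199182 - \left(1295489 + 810403 \left(- \frac{1}{1258295}\right)\right)} = \sqrt{-2199182 - \frac{1630106520852}{1258295}} = \sqrt{- \frac{4397326235542}{1258295}} = \frac{i \sqrt{5533133615551320890}}{1258295}$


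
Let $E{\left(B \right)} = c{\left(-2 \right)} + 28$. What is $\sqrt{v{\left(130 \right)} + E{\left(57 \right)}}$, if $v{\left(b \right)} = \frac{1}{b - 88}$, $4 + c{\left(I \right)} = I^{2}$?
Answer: $\frac{\sqrt{49434}}{42} \approx 5.2938$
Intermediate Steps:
$c{\left(I \right)} = -4 + I^{2}$
$v{\left(b \right)} = \frac{1}{-88 + b}$ ($v{\left(b \right)} = \frac{1}{b - 88} = \frac{1}{-88 + b}$)
$E{\left(B \right)} = 28$ ($E{\left(B \right)} = \left(-4 + \left(-2\right)^{2}\right) + 28 = \left(-4 + 4\right) + 28 = 0 + 28 = 28$)
$\sqrt{v{\left(130 \right)} + E{\left(57 \right)}} = \sqrt{\frac{1}{-88 + 130} + 28} = \sqrt{\frac{1}{42} + 28} = \sqrt{\frac{1177}{42}} = \frac{\sqrt{49434}}{42}$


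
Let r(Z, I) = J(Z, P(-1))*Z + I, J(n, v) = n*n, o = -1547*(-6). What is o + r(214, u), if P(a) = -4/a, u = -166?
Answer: 9809460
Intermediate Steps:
o = 9282
J(n, v) = n²
r(Z, I) = I + Z³ (r(Z, I) = Z²*Z + I = Z³ + I = I + Z³)
o + r(214, u) = 9282 + (-166 + 214³) = 9282 + (-166 + 9800344) = 9282 + 9800178 = 9809460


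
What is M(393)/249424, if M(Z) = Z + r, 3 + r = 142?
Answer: 19/8908 ≈ 0.0021329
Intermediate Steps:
r = 139 (r = -3 + 142 = 139)
M(Z) = 139 + Z (M(Z) = Z + 139 = 139 + Z)
M(393)/249424 = (139 + 393)/249424 = 532*(1/249424) = 19/8908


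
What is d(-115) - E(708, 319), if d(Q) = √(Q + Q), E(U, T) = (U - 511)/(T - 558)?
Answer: 197/239 + I*√230 ≈ 0.82427 + 15.166*I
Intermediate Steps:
E(U, T) = (-511 + U)/(-558 + T)
d(Q) = √2*√Q (d(Q) = √(2*Q) = √2*√Q)
d(-115) - E(708, 319) = √2*√(-115) - (-511 + 708)/(-558 + 319) = √2*(I*√115) - 197/(-239) = I*√230 - (-1)*197/239 = I*√230 - 1*(-197/239) = I*√230 + 197/239 = 197/239 + I*√230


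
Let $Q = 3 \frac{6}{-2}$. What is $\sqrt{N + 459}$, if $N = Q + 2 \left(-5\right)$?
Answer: $2 \sqrt{110} \approx 20.976$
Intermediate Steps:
$Q = -9$ ($Q = 3 \cdot 6 \left(- \frac{1}{2}\right) = 3 \left(-3\right) = -9$)
$N = -19$ ($N = -9 + 2 \left(-5\right) = -9 - 10 = -19$)
$\sqrt{N + 459} = \sqrt{-19 + 459} = \sqrt{440} = 2 \sqrt{110}$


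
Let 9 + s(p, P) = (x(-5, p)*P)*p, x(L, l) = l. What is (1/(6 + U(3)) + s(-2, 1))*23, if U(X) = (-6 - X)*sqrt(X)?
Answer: -347/3 - sqrt(3) ≈ -117.40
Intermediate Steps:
U(X) = sqrt(X)*(-6 - X)
s(p, P) = -9 + P*p**2 (s(p, P) = -9 + (p*P)*p = -9 + (P*p)*p = -9 + P*p**2)
(1/(6 + U(3)) + s(-2, 1))*23 = (1/(6 + sqrt(3)*(-6 - 1*3)) + (-9 + 1*(-2)**2))*23 = (1/(6 + sqrt(3)*(-6 - 3)) + (-9 + 1*4))*23 = (1/(6 + sqrt(3)*(-9)) + (-9 + 4))*23 = (1/(6 - 9*sqrt(3)) - 5)*23 = (-5 + 1/(6 - 9*sqrt(3)))*23 = -115 + 23/(6 - 9*sqrt(3))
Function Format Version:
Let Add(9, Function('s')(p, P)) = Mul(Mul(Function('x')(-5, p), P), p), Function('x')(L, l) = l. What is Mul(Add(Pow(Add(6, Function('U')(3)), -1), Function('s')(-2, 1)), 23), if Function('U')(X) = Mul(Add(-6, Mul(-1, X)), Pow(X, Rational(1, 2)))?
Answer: Add(Rational(-347, 3), Mul(-1, Pow(3, Rational(1, 2)))) ≈ -117.40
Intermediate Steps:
Function('U')(X) = Mul(Pow(X, Rational(1, 2)), Add(-6, Mul(-1, X)))
Function('s')(p, P) = Add(-9, Mul(P, Pow(p, 2))) (Function('s')(p, P) = Add(-9, Mul(Mul(p, P), p)) = Add(-9, Mul(Mul(P, p), p)) = Add(-9, Mul(P, Pow(p, 2))))
Mul(Add(Pow(Add(6, Function('U')(3)), -1), Function('s')(-2, 1)), 23) = Mul(Add(Pow(Add(6, Mul(Pow(3, Rational(1, 2)), Add(-6, Mul(-1, 3)))), -1), Add(-9, Mul(1, Pow(-2, 2)))), 23) = Mul(Add(Pow(Add(6, Mul(Pow(3, Rational(1, 2)), Add(-6, -3))), -1), Add(-9, Mul(1, 4))), 23) = Mul(Add(Pow(Add(6, Mul(Pow(3, Rational(1, 2)), -9)), -1), Add(-9, 4)), 23) = Mul(Add(Pow(Add(6, Mul(-9, Pow(3, Rational(1, 2)))), -1), -5), 23) = Mul(Add(-5, Pow(Add(6, Mul(-9, Pow(3, Rational(1, 2)))), -1)), 23) = Add(-115, Mul(23, Pow(Add(6, Mul(-9, Pow(3, Rational(1, 2)))), -1)))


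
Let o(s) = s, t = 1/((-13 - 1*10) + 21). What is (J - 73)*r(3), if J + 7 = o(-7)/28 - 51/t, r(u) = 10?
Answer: 435/2 ≈ 217.50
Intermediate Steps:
t = -½ (t = 1/((-13 - 10) + 21) = 1/(-23 + 21) = 1/(-2) = -½ ≈ -0.50000)
J = 379/4 (J = -7 + (-7/28 - 51/(-½)) = -7 + (-7*1/28 - 51*(-2)) = -7 + (-¼ + 102) = -7 + 407/4 = 379/4 ≈ 94.750)
(J - 73)*r(3) = (379/4 - 73)*10 = (87/4)*10 = 435/2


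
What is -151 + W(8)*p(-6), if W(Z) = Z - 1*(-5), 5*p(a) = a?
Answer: -833/5 ≈ -166.60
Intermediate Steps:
p(a) = a/5
W(Z) = 5 + Z (W(Z) = Z + 5 = 5 + Z)
-151 + W(8)*p(-6) = -151 + (5 + 8)*((⅕)*(-6)) = -151 + 13*(-6/5) = -151 - 78/5 = -833/5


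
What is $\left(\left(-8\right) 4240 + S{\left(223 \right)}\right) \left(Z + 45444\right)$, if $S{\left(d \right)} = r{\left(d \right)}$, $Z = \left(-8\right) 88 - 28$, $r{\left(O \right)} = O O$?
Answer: $706852008$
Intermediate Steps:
$r{\left(O \right)} = O^{2}$
$Z = -732$ ($Z = -704 - 28 = -732$)
$S{\left(d \right)} = d^{2}$
$\left(\left(-8\right) 4240 + S{\left(223 \right)}\right) \left(Z + 45444\right) = \left(\left(-8\right) 4240 + 223^{2}\right) \left(-732 + 45444\right) = \left(-33920 + 49729\right) 44712 = 15809 \cdot 44712 = 706852008$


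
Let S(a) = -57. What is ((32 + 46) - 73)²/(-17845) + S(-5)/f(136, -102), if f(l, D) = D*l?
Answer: 44691/16503056 ≈ 0.0027080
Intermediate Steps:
((32 + 46) - 73)²/(-17845) + S(-5)/f(136, -102) = ((32 + 46) - 73)²/(-17845) - 57/((-102*136)) = (78 - 73)²*(-1/17845) - 57/(-13872) = 5²*(-1/17845) - 57*(-1/13872) = 25*(-1/17845) + 19/4624 = -5/3569 + 19/4624 = 44691/16503056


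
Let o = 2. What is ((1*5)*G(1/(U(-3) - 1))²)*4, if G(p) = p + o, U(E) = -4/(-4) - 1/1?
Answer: 20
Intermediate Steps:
U(E) = 0 (U(E) = -4*(-¼) - 1*1 = 1 - 1 = 0)
G(p) = 2 + p (G(p) = p + 2 = 2 + p)
((1*5)*G(1/(U(-3) - 1))²)*4 = ((1*5)*(2 + 1/(0 - 1))²)*4 = (5*(2 + 1/(-1))²)*4 = (5*(2 - 1)²)*4 = (5*1²)*4 = (5*1)*4 = 5*4 = 20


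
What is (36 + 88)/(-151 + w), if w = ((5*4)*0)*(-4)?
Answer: -124/151 ≈ -0.82119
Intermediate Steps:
w = 0 (w = (20*0)*(-4) = 0*(-4) = 0)
(36 + 88)/(-151 + w) = (36 + 88)/(-151 + 0) = 124/(-151) = 124*(-1/151) = -124/151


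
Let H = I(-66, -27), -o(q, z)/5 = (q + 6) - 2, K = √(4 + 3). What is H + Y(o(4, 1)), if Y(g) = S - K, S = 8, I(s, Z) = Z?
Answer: -19 - √7 ≈ -21.646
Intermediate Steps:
K = √7 ≈ 2.6458
o(q, z) = -20 - 5*q (o(q, z) = -5*((q + 6) - 2) = -5*((6 + q) - 2) = -5*(4 + q) = -20 - 5*q)
H = -27
Y(g) = 8 - √7
H + Y(o(4, 1)) = -27 + (8 - √7) = -19 - √7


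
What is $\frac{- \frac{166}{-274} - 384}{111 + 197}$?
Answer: $- \frac{4775}{3836} \approx -1.2448$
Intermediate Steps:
$\frac{- \frac{166}{-274} - 384}{111 + 197} = \frac{\left(-166\right) \left(- \frac{1}{274}\right) - 384}{308} = \left(\frac{83}{137} - 384\right) \frac{1}{308} = \left(- \frac{52525}{137}\right) \frac{1}{308} = - \frac{4775}{3836}$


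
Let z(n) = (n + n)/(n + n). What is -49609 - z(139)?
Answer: -49610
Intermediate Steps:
z(n) = 1 (z(n) = (2*n)/((2*n)) = (2*n)*(1/(2*n)) = 1)
-49609 - z(139) = -49609 - 1*1 = -49609 - 1 = -49610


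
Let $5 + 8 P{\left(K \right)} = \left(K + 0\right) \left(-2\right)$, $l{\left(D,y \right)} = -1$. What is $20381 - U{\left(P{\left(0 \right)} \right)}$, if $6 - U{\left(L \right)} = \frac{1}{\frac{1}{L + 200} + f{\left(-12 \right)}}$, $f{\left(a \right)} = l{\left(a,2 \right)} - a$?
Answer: $\frac{357643970}{17553} \approx 20375.0$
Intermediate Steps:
$f{\left(a \right)} = -1 - a$
$P{\left(K \right)} = - \frac{5}{8} - \frac{K}{4}$ ($P{\left(K \right)} = - \frac{5}{8} + \frac{\left(K + 0\right) \left(-2\right)}{8} = - \frac{5}{8} + \frac{K \left(-2\right)}{8} = - \frac{5}{8} + \frac{\left(-2\right) K}{8} = - \frac{5}{8} - \frac{K}{4}$)
$U{\left(L \right)} = 6 - \frac{1}{11 + \frac{1}{200 + L}}$ ($U{\left(L \right)} = 6 - \frac{1}{\frac{1}{L + 200} - -11} = 6 - \frac{1}{\frac{1}{200 + L} + \left(-1 + 12\right)} = 6 - \frac{1}{\frac{1}{200 + L} + 11} = 6 - \frac{1}{11 + \frac{1}{200 + L}}$)
$20381 - U{\left(P{\left(0 \right)} \right)} = 20381 - \frac{13006 + 65 \left(- \frac{5}{8} - 0\right)}{2201 + 11 \left(- \frac{5}{8} - 0\right)} = 20381 - \frac{13006 + 65 \left(- \frac{5}{8} + 0\right)}{2201 + 11 \left(- \frac{5}{8} + 0\right)} = 20381 - \frac{13006 + 65 \left(- \frac{5}{8}\right)}{2201 + 11 \left(- \frac{5}{8}\right)} = 20381 - \frac{13006 - \frac{325}{8}}{2201 - \frac{55}{8}} = 20381 - \frac{1}{\frac{17553}{8}} \cdot \frac{103723}{8} = 20381 - \frac{8}{17553} \cdot \frac{103723}{8} = 20381 - \frac{103723}{17553} = \frac{357643970}{17553}$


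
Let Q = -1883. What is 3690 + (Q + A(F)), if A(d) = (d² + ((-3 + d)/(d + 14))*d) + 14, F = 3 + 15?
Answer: 34455/16 ≈ 2153.4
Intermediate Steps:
F = 18
A(d) = 14 + d² + d*(-3 + d)/(14 + d) (A(d) = (d² + ((-3 + d)/(14 + d))*d) + 14 = (d² + d*(-3 + d)/(14 + d)) + 14 = 14 + d² + d*(-3 + d)/(14 + d))
3690 + (Q + A(F)) = 3690 + (-1883 + (196 + 18³ + 11*18 + 15*18²)/(14 + 18)) = 3690 + (-1883 + (196 + 5832 + 198 + 15*324)/32) = 3690 + (-1883 + (196 + 5832 + 198 + 4860)/32) = 3690 + (-1883 + (1/32)*11086) = 3690 + (-1883 + 5543/16) = 3690 - 24585/16 = 34455/16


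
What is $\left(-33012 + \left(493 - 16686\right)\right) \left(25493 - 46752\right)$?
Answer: $1046049095$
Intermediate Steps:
$\left(-33012 + \left(493 - 16686\right)\right) \left(25493 - 46752\right) = \left(-33012 + \left(493 - 16686\right)\right) \left(-21259\right) = \left(-33012 - 16193\right) \left(-21259\right) = \left(-49205\right) \left(-21259\right) = 1046049095$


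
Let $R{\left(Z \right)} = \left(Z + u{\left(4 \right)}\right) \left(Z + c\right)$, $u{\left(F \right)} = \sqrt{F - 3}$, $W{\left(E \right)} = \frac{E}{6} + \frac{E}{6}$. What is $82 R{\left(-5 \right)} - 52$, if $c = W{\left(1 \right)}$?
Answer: $\frac{4436}{3} \approx 1478.7$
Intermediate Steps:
$W{\left(E \right)} = \frac{E}{3}$ ($W{\left(E \right)} = E \frac{1}{6} + E \frac{1}{6} = \frac{E}{6} + \frac{E}{6} = \frac{E}{3}$)
$c = \frac{1}{3}$ ($c = \frac{1}{3} \cdot 1 = \frac{1}{3} \approx 0.33333$)
$u{\left(F \right)} = \sqrt{-3 + F}$
$R{\left(Z \right)} = \left(1 + Z\right) \left(\frac{1}{3} + Z\right)$ ($R{\left(Z \right)} = \left(Z + \sqrt{-3 + 4}\right) \left(Z + \frac{1}{3}\right) = \left(Z + \sqrt{1}\right) \left(\frac{1}{3} + Z\right) = \left(Z + 1\right) \left(\frac{1}{3} + Z\right) = \left(1 + Z\right) \left(\frac{1}{3} + Z\right)$)
$82 R{\left(-5 \right)} - 52 = 82 \left(\frac{1}{3} + \left(-5\right)^{2} + \frac{4}{3} \left(-5\right)\right) - 52 = 82 \left(\frac{1}{3} + 25 - \frac{20}{3}\right) - 52 = 82 \cdot \frac{56}{3} - 52 = \frac{4592}{3} - 52 = \frac{4436}{3}$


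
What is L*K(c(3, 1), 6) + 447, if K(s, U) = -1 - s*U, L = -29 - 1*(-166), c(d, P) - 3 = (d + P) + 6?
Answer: -10376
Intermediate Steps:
c(d, P) = 9 + P + d (c(d, P) = 3 + ((d + P) + 6) = 3 + ((P + d) + 6) = 3 + (6 + P + d) = 9 + P + d)
L = 137 (L = -29 + 166 = 137)
K(s, U) = -1 - U*s
L*K(c(3, 1), 6) + 447 = 137*(-1 - 1*6*(9 + 1 + 3)) + 447 = 137*(-1 - 1*6*13) + 447 = 137*(-1 - 78) + 447 = 137*(-79) + 447 = -10823 + 447 = -10376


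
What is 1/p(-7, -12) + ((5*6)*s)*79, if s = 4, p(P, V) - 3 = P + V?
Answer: 151679/16 ≈ 9479.9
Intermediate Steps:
p(P, V) = 3 + P + V (p(P, V) = 3 + (P + V) = 3 + P + V)
1/p(-7, -12) + ((5*6)*s)*79 = 1/(3 - 7 - 12) + ((5*6)*4)*79 = 1/(-16) + (30*4)*79 = -1/16 + 120*79 = -1/16 + 9480 = 151679/16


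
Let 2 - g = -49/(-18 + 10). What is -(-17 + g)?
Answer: 169/8 ≈ 21.125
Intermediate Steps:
g = -33/8 (g = 2 - (-49)/(-18 + 10) = 2 - (-49)/(-8) = 2 - (-49)*(-1)/8 = 2 - 1*49/8 = 2 - 49/8 = -33/8 ≈ -4.1250)
-(-17 + g) = -(-17 - 33/8) = -1*(-169/8) = 169/8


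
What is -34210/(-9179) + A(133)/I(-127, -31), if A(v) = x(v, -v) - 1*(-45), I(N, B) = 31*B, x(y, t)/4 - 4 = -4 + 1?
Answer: 32426039/8821019 ≈ 3.6760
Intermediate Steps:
x(y, t) = 4 (x(y, t) = 16 + 4*(-4 + 1) = 16 + 4*(-3) = 16 - 12 = 4)
A(v) = 49 (A(v) = 4 - 1*(-45) = 4 + 45 = 49)
-34210/(-9179) + A(133)/I(-127, -31) = -34210/(-9179) + 49/((31*(-31))) = -34210*(-1/9179) + 49/(-961) = 34210/9179 + 49*(-1/961) = 34210/9179 - 49/961 = 32426039/8821019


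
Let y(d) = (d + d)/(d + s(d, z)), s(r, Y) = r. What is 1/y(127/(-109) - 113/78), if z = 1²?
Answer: 1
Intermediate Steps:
z = 1
y(d) = 1 (y(d) = (d + d)/(d + d) = (2*d)/((2*d)) = (2*d)*(1/(2*d)) = 1)
1/y(127/(-109) - 113/78) = 1/1 = 1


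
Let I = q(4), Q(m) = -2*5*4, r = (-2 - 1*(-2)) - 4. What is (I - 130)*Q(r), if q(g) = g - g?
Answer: 5200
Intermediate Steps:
q(g) = 0
r = -4 (r = (-2 + 2) - 4 = 0 - 4 = -4)
Q(m) = -40 (Q(m) = -10*4 = -40)
I = 0
(I - 130)*Q(r) = (0 - 130)*(-40) = -130*(-40) = 5200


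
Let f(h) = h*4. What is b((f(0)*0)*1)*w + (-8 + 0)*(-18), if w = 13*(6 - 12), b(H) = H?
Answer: 144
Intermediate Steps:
f(h) = 4*h
w = -78 (w = 13*(-6) = -78)
b((f(0)*0)*1)*w + (-8 + 0)*(-18) = (((4*0)*0)*1)*(-78) + (-8 + 0)*(-18) = ((0*0)*1)*(-78) - 8*(-18) = (0*1)*(-78) + 144 = 0*(-78) + 144 = 0 + 144 = 144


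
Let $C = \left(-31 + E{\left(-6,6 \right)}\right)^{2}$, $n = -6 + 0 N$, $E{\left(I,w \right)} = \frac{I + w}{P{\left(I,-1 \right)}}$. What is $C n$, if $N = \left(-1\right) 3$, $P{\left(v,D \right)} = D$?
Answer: $-5766$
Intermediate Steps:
$E{\left(I,w \right)} = - I - w$ ($E{\left(I,w \right)} = \frac{I + w}{-1} = \left(I + w\right) \left(-1\right) = - I - w$)
$N = -3$
$n = -6$ ($n = -6 + 0 \left(-3\right) = -6 + 0 = -6$)
$C = 961$ ($C = \left(-31 - 0\right)^{2} = \left(-31 + \left(6 - 6\right)\right)^{2} = \left(-31 + 0\right)^{2} = \left(-31\right)^{2} = 961$)
$C n = 961 \left(-6\right) = -5766$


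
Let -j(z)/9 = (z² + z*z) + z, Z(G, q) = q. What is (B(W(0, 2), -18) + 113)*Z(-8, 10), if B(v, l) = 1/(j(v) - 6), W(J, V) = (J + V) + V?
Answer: 37289/33 ≈ 1130.0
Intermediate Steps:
W(J, V) = J + 2*V
j(z) = -18*z² - 9*z (j(z) = -9*((z² + z*z) + z) = -9*((z² + z²) + z) = -9*(2*z² + z) = -9*(z + 2*z²) = -18*z² - 9*z)
B(v, l) = 1/(-6 - 9*v*(1 + 2*v)) (B(v, l) = 1/(-9*v*(1 + 2*v) - 6) = 1/(-6 - 9*v*(1 + 2*v)))
(B(W(0, 2), -18) + 113)*Z(-8, 10) = (-1/(6 + 9*(0 + 2*2)*(1 + 2*(0 + 2*2))) + 113)*10 = (-1/(6 + 9*(0 + 4)*(1 + 2*(0 + 4))) + 113)*10 = (-1/(6 + 9*4*(1 + 2*4)) + 113)*10 = (-1/(6 + 9*4*(1 + 8)) + 113)*10 = (-1/(6 + 9*4*9) + 113)*10 = (-1/(6 + 324) + 113)*10 = (-1/330 + 113)*10 = (37289/330)*10 = 37289/33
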